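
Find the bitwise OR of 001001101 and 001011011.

OR: 1 when either bit is 1
  001001101
| 001011011
-----------
  001011111
Decimal: 77 | 91 = 95



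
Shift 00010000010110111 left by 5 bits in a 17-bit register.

Original: 00010000010110111 (decimal 8375)
Shift left by 5 positions
Append 5 zeros on the right and drop the 5 high bits that overflow the 17-bit width
Result: 00001011011100000 (decimal 5856)
Equivalent: 8375 << 5 = 8375 × 2^5 = 268000, truncated to 17 bits = 5856



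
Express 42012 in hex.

Using repeated division by 16 (digits 10–15 are A–F):
42012 ÷ 16 = 2625 remainder 12 (C)
2625 ÷ 16 = 164 remainder 1
164 ÷ 16 = 10 remainder 4
10 ÷ 16 = 0 remainder 10 (A)
Reading remainders bottom to top: A41C



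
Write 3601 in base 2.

Using repeated division by 2:
3601 ÷ 2 = 1800 remainder 1
1800 ÷ 2 = 900 remainder 0
900 ÷ 2 = 450 remainder 0
450 ÷ 2 = 225 remainder 0
225 ÷ 2 = 112 remainder 1
112 ÷ 2 = 56 remainder 0
56 ÷ 2 = 28 remainder 0
28 ÷ 2 = 14 remainder 0
14 ÷ 2 = 7 remainder 0
7 ÷ 2 = 3 remainder 1
3 ÷ 2 = 1 remainder 1
1 ÷ 2 = 0 remainder 1
Reading remainders bottom to top: 111000010001



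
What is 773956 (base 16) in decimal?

Expand by place value (powers of 16):
773956 = 7 × 16^5 + 7 × 16^4 + 3 × 16^3 + 9 × 16^2 + 5 × 16^1 + 6 × 16^0
= 7 × 1048576 + 7 × 65536 + 3 × 4096 + 9 × 256 + 5 × 16 + 6 × 1
= 7340032 + 458752 + 12288 + 2304 + 80 + 6
= 7813462



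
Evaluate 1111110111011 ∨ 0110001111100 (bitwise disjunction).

OR: 1 when either bit is 1
  1111110111011
| 0110001111100
---------------
  1111111111111
Decimal: 8123 | 3196 = 8191



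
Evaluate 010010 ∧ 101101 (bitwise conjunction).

AND: 1 only when both bits are 1
  010010
& 101101
--------
  000000
Decimal: 18 & 45 = 0



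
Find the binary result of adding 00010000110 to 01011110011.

Add column by column from the right: bit + bit + carry-in; write the sum mod 2, carry 1 when the sum is 2 or 3.
carry:  00100001100
        00010000110
+       01011110011
-------------------
       001101111001
(the carry out of the leftmost column, 0, becomes the leading bit)
Decimal check:
  00010000110 = 128 + 4 + 2 = 134
  01011110011 = 512 + 128 + 64 + 32 + 16 + 2 + 1 = 755
  134 + 755 = 889, and 001101111001 = 512 + 256 + 64 + 32 + 16 + 8 + 1 = 889 ✓



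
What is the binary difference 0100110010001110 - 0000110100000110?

Method 1 - Direct subtraction (column by column from the right: bit − bit − borrow-in; if negative, add 2 and borrow 1 from the next column):
borrow: 0111111000000000
        0100110010001110
-       0000110100000110
------------------------
        0011111110001000

Method 2 - Add two's complement:
Two's complement of 0000110100000110: invert → 1111001011111001, add 1 → 1111001011111010
  0100110010001110
+ 1111001011111010
------------------
 10011111110001000  (end carry out of the top bit = 1)
Discarding the end carry: 0011111110001000
Decimal check:
  0100110010001110 = 16384 + 2048 + 1024 + 128 + 8 + 4 + 2 = 19598
  0000110100000110 = 2048 + 1024 + 256 + 4 + 2 = 3334
  19598 - 3334 = 16264, and 0011111110001000 = 8192 + 4096 + 2048 + 1024 + 512 + 256 + 128 + 8 = 16264 ✓



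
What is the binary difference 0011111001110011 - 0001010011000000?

Method 1 - Direct subtraction (column by column from the right: bit − bit − borrow-in; if negative, add 2 and borrow 1 from the next column):
borrow: 0000001100000000
        0011111001110011
-       0001010011000000
------------------------
        0010100110110011

Method 2 - Add two's complement:
Two's complement of 0001010011000000: invert → 1110101100111111, add 1 → 1110101101000000
  0011111001110011
+ 1110101101000000
------------------
 10010100110110011  (end carry out of the top bit = 1)
Discarding the end carry: 0010100110110011
Decimal check:
  0011111001110011 = 8192 + 4096 + 2048 + 1024 + 512 + 64 + 32 + 16 + 2 + 1 = 15987
  0001010011000000 = 4096 + 1024 + 128 + 64 = 5312
  15987 - 5312 = 10675, and 0010100110110011 = 8192 + 2048 + 256 + 128 + 32 + 16 + 2 + 1 = 10675 ✓



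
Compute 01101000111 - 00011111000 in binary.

Method 1 - Direct subtraction (column by column from the right: bit − bit − borrow-in; if negative, add 2 and borrow 1 from the next column):
borrow: 00111110000
        01101000111
-       00011111000
-------------------
        01001001111

Method 2 - Add two's complement:
Two's complement of 00011111000: invert → 11100000111, add 1 → 11100001000
  01101000111
+ 11100001000
-------------
 101001001111  (end carry out of the top bit = 1)
Discarding the end carry: 01001001111
Decimal check:
  01101000111 = 512 + 256 + 64 + 4 + 2 + 1 = 839
  00011111000 = 128 + 64 + 32 + 16 + 8 = 248
  839 - 248 = 591, and 01001001111 = 512 + 64 + 8 + 4 + 2 + 1 = 591 ✓



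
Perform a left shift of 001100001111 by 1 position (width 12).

Original: 001100001111 (decimal 783)
Shift left by 1 position
Append 1 zero on the right
Result: 011000011110 (decimal 1566)
Equivalent: 783 << 1 = 783 × 2^1 = 1566



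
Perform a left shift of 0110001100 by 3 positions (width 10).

Original: 0110001100 (decimal 396)
Shift left by 3 positions
Append 3 zeros on the right and drop the 3 high bits that overflow the 10-bit width
Result: 0001100000 (decimal 96)
Equivalent: 396 << 3 = 396 × 2^3 = 3168, truncated to 10 bits = 96



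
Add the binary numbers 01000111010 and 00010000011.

Add column by column from the right: bit + bit + carry-in; write the sum mod 2, carry 1 when the sum is 2 or 3.
carry:  00000000100
        01000111010
+       00010000011
-------------------
       001010111101
(the carry out of the leftmost column, 0, becomes the leading bit)
Decimal check:
  01000111010 = 512 + 32 + 16 + 8 + 2 = 570
  00010000011 = 128 + 2 + 1 = 131
  570 + 131 = 701, and 001010111101 = 512 + 128 + 32 + 16 + 8 + 4 + 1 = 701 ✓



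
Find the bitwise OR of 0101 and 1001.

OR: 1 when either bit is 1
  0101
| 1001
------
  1101
Decimal: 5 | 9 = 13



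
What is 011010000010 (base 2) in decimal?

Sum of powers of 2 for each 1-bit:
2^1 + 2^7 + 2^9 + 2^10
= 2 + 128 + 512 + 1024
= 1666



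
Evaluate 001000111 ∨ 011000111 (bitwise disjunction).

OR: 1 when either bit is 1
  001000111
| 011000111
-----------
  011000111
Decimal: 71 | 199 = 199



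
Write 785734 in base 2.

Using repeated division by 2:
785734 ÷ 2 = 392867 remainder 0
392867 ÷ 2 = 196433 remainder 1
196433 ÷ 2 = 98216 remainder 1
98216 ÷ 2 = 49108 remainder 0
49108 ÷ 2 = 24554 remainder 0
24554 ÷ 2 = 12277 remainder 0
12277 ÷ 2 = 6138 remainder 1
6138 ÷ 2 = 3069 remainder 0
3069 ÷ 2 = 1534 remainder 1
1534 ÷ 2 = 767 remainder 0
767 ÷ 2 = 383 remainder 1
383 ÷ 2 = 191 remainder 1
191 ÷ 2 = 95 remainder 1
95 ÷ 2 = 47 remainder 1
47 ÷ 2 = 23 remainder 1
23 ÷ 2 = 11 remainder 1
11 ÷ 2 = 5 remainder 1
5 ÷ 2 = 2 remainder 1
2 ÷ 2 = 1 remainder 0
1 ÷ 2 = 0 remainder 1
Reading remainders bottom to top: 10111111110101000110



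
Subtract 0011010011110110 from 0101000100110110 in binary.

Method 1 - Direct subtraction (column by column from the right: bit − bit − borrow-in; if negative, add 2 and borrow 1 from the next column):
borrow: 0111100110000000
        0101000100110110
-       0011010011110110
------------------------
        0001110001000000

Method 2 - Add two's complement:
Two's complement of 0011010011110110: invert → 1100101100001001, add 1 → 1100101100001010
  0101000100110110
+ 1100101100001010
------------------
 10001110001000000  (end carry out of the top bit = 1)
Discarding the end carry: 0001110001000000
Decimal check:
  0101000100110110 = 16384 + 4096 + 256 + 32 + 16 + 4 + 2 = 20790
  0011010011110110 = 8192 + 4096 + 1024 + 128 + 64 + 32 + 16 + 4 + 2 = 13558
  20790 - 13558 = 7232, and 0001110001000000 = 4096 + 2048 + 1024 + 64 = 7232 ✓



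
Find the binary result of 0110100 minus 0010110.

Method 1 - Direct subtraction (column by column from the right: bit − bit − borrow-in; if negative, add 2 and borrow 1 from the next column):
borrow: 0111100
        0110100
-       0010110
---------------
        0011110

Method 2 - Add two's complement:
Two's complement of 0010110: invert → 1101001, add 1 → 1101010
  0110100
+ 1101010
---------
 10011110  (end carry out of the top bit = 1)
Discarding the end carry: 0011110
Decimal check:
  0110100 = 32 + 16 + 4 = 52
  0010110 = 16 + 4 + 2 = 22
  52 - 22 = 30, and 0011110 = 16 + 8 + 4 + 2 = 30 ✓



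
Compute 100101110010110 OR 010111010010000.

OR: 1 when either bit is 1
  100101110010110
| 010111010010000
-----------------
  110111110010110
Decimal: 19350 | 11920 = 28566



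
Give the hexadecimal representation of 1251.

Using repeated division by 16 (digits 10–15 are A–F):
1251 ÷ 16 = 78 remainder 3
78 ÷ 16 = 4 remainder 14 (E)
4 ÷ 16 = 0 remainder 4
Reading remainders bottom to top: 4E3



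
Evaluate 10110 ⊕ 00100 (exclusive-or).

XOR: 1 when bits differ
  10110
^ 00100
-------
  10010
Decimal: 22 ^ 4 = 18



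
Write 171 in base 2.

Using repeated division by 2:
171 ÷ 2 = 85 remainder 1
85 ÷ 2 = 42 remainder 1
42 ÷ 2 = 21 remainder 0
21 ÷ 2 = 10 remainder 1
10 ÷ 2 = 5 remainder 0
5 ÷ 2 = 2 remainder 1
2 ÷ 2 = 1 remainder 0
1 ÷ 2 = 0 remainder 1
Reading remainders bottom to top: 10101011



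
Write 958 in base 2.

Using repeated division by 2:
958 ÷ 2 = 479 remainder 0
479 ÷ 2 = 239 remainder 1
239 ÷ 2 = 119 remainder 1
119 ÷ 2 = 59 remainder 1
59 ÷ 2 = 29 remainder 1
29 ÷ 2 = 14 remainder 1
14 ÷ 2 = 7 remainder 0
7 ÷ 2 = 3 remainder 1
3 ÷ 2 = 1 remainder 1
1 ÷ 2 = 0 remainder 1
Reading remainders bottom to top: 1110111110



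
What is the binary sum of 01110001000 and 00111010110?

Add column by column from the right: bit + bit + carry-in; write the sum mod 2, carry 1 when the sum is 2 or 3.
carry:  11100000000
        01110001000
+       00111010110
-------------------
       010101011110
(the carry out of the leftmost column, 0, becomes the leading bit)
Decimal check:
  01110001000 = 512 + 256 + 128 + 8 = 904
  00111010110 = 256 + 128 + 64 + 16 + 4 + 2 = 470
  904 + 470 = 1374, and 010101011110 = 1024 + 256 + 64 + 16 + 8 + 4 + 2 = 1374 ✓



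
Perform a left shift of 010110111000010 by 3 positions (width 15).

Original: 010110111000010 (decimal 11714)
Shift left by 3 positions
Append 3 zeros on the right and drop the 3 high bits that overflow the 15-bit width
Result: 110111000010000 (decimal 28176)
Equivalent: 11714 << 3 = 11714 × 2^3 = 93712, truncated to 15 bits = 28176



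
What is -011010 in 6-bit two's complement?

Original: 011010
Step 1 - Invert all bits: 100101
Step 2 - Add 1: 100110
Verification: 011010 + 100110 = 1000000; discarding the end carry (carry out of the top bit) leaves the 6-bit value 000000, as required for x + (-x)



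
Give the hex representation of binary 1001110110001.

Group into 4-bit nibbles from right:
  0001 = 1
  0011 = 3
  1011 = B
  0001 = 1
Result: 13B1



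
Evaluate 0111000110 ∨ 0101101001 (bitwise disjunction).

OR: 1 when either bit is 1
  0111000110
| 0101101001
------------
  0111101111
Decimal: 454 | 361 = 495



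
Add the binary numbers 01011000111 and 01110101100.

Add column by column from the right: bit + bit + carry-in; write the sum mod 2, carry 1 when the sum is 2 or 3.
carry:  11100011000
        01011000111
+       01110101100
-------------------
       011001110011
(the carry out of the leftmost column, 0, becomes the leading bit)
Decimal check:
  01011000111 = 512 + 128 + 64 + 4 + 2 + 1 = 711
  01110101100 = 512 + 256 + 128 + 32 + 8 + 4 = 940
  711 + 940 = 1651, and 011001110011 = 1024 + 512 + 64 + 32 + 16 + 2 + 1 = 1651 ✓



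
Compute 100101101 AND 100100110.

AND: 1 only when both bits are 1
  100101101
& 100100110
-----------
  100100100
Decimal: 301 & 294 = 292



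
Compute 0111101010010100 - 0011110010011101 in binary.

Method 1 - Direct subtraction (column by column from the right: bit − bit − borrow-in; if negative, add 2 and borrow 1 from the next column):
borrow: 0111101111111110
        0111101010010100
-       0011110010011101
------------------------
        0011110111110111

Method 2 - Add two's complement:
Two's complement of 0011110010011101: invert → 1100001101100010, add 1 → 1100001101100011
  0111101010010100
+ 1100001101100011
------------------
 10011110111110111  (end carry out of the top bit = 1)
Discarding the end carry: 0011110111110111
Decimal check:
  0111101010010100 = 16384 + 8192 + 4096 + 2048 + 512 + 128 + 16 + 4 = 31380
  0011110010011101 = 8192 + 4096 + 2048 + 1024 + 128 + 16 + 8 + 4 + 1 = 15517
  31380 - 15517 = 15863, and 0011110111110111 = 8192 + 4096 + 2048 + 1024 + 256 + 128 + 64 + 32 + 16 + 4 + 2 + 1 = 15863 ✓



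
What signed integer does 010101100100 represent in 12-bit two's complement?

Binary: 010101100100
Sign bit: 0 (non-negative)
Read directly as an unsigned value:
010101100100 = 1024 + 256 + 64 + 32 + 4 = 1380
Value: 1380



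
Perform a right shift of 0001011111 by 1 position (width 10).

Original: 0001011111 (decimal 95)
Shift right by 1 position
Drop the 1 low bit; fill with zero on the left
Result: 0000101111 (decimal 47)
Equivalent: 95 >> 1 = 95 ÷ 2^1 = 47



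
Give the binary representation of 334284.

Using repeated division by 2:
334284 ÷ 2 = 167142 remainder 0
167142 ÷ 2 = 83571 remainder 0
83571 ÷ 2 = 41785 remainder 1
41785 ÷ 2 = 20892 remainder 1
20892 ÷ 2 = 10446 remainder 0
10446 ÷ 2 = 5223 remainder 0
5223 ÷ 2 = 2611 remainder 1
2611 ÷ 2 = 1305 remainder 1
1305 ÷ 2 = 652 remainder 1
652 ÷ 2 = 326 remainder 0
326 ÷ 2 = 163 remainder 0
163 ÷ 2 = 81 remainder 1
81 ÷ 2 = 40 remainder 1
40 ÷ 2 = 20 remainder 0
20 ÷ 2 = 10 remainder 0
10 ÷ 2 = 5 remainder 0
5 ÷ 2 = 2 remainder 1
2 ÷ 2 = 1 remainder 0
1 ÷ 2 = 0 remainder 1
Reading remainders bottom to top: 1010001100111001100



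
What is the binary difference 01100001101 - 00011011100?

Method 1 - Direct subtraction (column by column from the right: bit − bit − borrow-in; if negative, add 2 and borrow 1 from the next column):
borrow: 00111100000
        01100001101
-       00011011100
-------------------
        01000110001

Method 2 - Add two's complement:
Two's complement of 00011011100: invert → 11100100011, add 1 → 11100100100
  01100001101
+ 11100100100
-------------
 101000110001  (end carry out of the top bit = 1)
Discarding the end carry: 01000110001
Decimal check:
  01100001101 = 512 + 256 + 8 + 4 + 1 = 781
  00011011100 = 128 + 64 + 16 + 8 + 4 = 220
  781 - 220 = 561, and 01000110001 = 512 + 32 + 16 + 1 = 561 ✓



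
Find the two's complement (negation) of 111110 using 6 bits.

Original (sign bit 1, negative): 111110
Step 1 - Invert all bits: 000001
Step 2 - Add 1: 000010
Verification: 111110 + 000010 = 1000000; discarding the end carry (carry out of the top bit) leaves the 6-bit value 000000, as required for x + (-x)



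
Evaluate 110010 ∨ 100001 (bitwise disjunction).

OR: 1 when either bit is 1
  110010
| 100001
--------
  110011
Decimal: 50 | 33 = 51



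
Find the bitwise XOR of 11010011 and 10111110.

XOR: 1 when bits differ
  11010011
^ 10111110
----------
  01101101
Decimal: 211 ^ 190 = 109



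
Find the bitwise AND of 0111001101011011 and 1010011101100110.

AND: 1 only when both bits are 1
  0111001101011011
& 1010011101100110
------------------
  0010001101000010
Decimal: 29531 & 42854 = 9026



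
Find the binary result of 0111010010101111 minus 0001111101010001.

Method 1 - Direct subtraction (column by column from the right: bit − bit − borrow-in; if negative, add 2 and borrow 1 from the next column):
borrow: 0011111010100000
        0111010010101111
-       0001111101010001
------------------------
        0101010101011110

Method 2 - Add two's complement:
Two's complement of 0001111101010001: invert → 1110000010101110, add 1 → 1110000010101111
  0111010010101111
+ 1110000010101111
------------------
 10101010101011110  (end carry out of the top bit = 1)
Discarding the end carry: 0101010101011110
Decimal check:
  0111010010101111 = 16384 + 8192 + 4096 + 1024 + 128 + 32 + 8 + 4 + 2 + 1 = 29871
  0001111101010001 = 4096 + 2048 + 1024 + 512 + 256 + 64 + 16 + 1 = 8017
  29871 - 8017 = 21854, and 0101010101011110 = 16384 + 4096 + 1024 + 256 + 64 + 16 + 8 + 4 + 2 = 21854 ✓



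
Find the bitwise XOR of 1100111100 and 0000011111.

XOR: 1 when bits differ
  1100111100
^ 0000011111
------------
  1100100011
Decimal: 828 ^ 31 = 803



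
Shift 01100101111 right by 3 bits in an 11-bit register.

Original: 01100101111 (decimal 815)
Shift right by 3 positions
Drop the 3 low bits; fill with zeros on the left
Result: 00001100101 (decimal 101)
Equivalent: 815 >> 3 = 815 ÷ 2^3 = 101



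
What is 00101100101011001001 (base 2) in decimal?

Sum of powers of 2 for each 1-bit:
2^0 + 2^3 + 2^6 + 2^7 + 2^9 + 2^11 + 2^14 + 2^15 + 2^17
= 1 + 8 + 64 + 128 + 512 + 2048 + 16384 + 32768 + 131072
= 182985



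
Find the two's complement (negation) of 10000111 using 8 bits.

Original (sign bit 1, negative): 10000111
Step 1 - Invert all bits: 01111000
Step 2 - Add 1: 01111001
Verification: 10000111 + 01111001 = 100000000; discarding the end carry (carry out of the top bit) leaves the 8-bit value 00000000, as required for x + (-x)



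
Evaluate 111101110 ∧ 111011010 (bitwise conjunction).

AND: 1 only when both bits are 1
  111101110
& 111011010
-----------
  111001010
Decimal: 494 & 474 = 458



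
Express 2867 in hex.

Using repeated division by 16 (digits 10–15 are A–F):
2867 ÷ 16 = 179 remainder 3
179 ÷ 16 = 11 remainder 3
11 ÷ 16 = 0 remainder 11 (B)
Reading remainders bottom to top: B33



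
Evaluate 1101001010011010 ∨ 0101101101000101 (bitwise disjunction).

OR: 1 when either bit is 1
  1101001010011010
| 0101101101000101
------------------
  1101101111011111
Decimal: 53914 | 23365 = 56287



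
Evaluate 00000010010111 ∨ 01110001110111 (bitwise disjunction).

OR: 1 when either bit is 1
  00000010010111
| 01110001110111
----------------
  01110011110111
Decimal: 151 | 7287 = 7415



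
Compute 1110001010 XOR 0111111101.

XOR: 1 when bits differ
  1110001010
^ 0111111101
------------
  1001110111
Decimal: 906 ^ 509 = 631



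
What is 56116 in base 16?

Using repeated division by 16 (digits 10–15 are A–F):
56116 ÷ 16 = 3507 remainder 4
3507 ÷ 16 = 219 remainder 3
219 ÷ 16 = 13 remainder 11 (B)
13 ÷ 16 = 0 remainder 13 (D)
Reading remainders bottom to top: DB34



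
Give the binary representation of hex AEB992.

Convert each hex digit to 4 bits:
  A = 1010
  E = 1110
  B = 1011
  9 = 1001
  9 = 1001
  2 = 0010
Concatenate: 101011101011100110010010



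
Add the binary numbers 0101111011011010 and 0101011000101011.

Add column by column from the right: bit + bit + carry-in; write the sum mod 2, carry 1 when the sum is 2 or 3.
carry:  1011110111110100
        0101111011011010
+       0101011000101011
------------------------
       01011010100000101
(the carry out of the leftmost column, 0, becomes the leading bit)
Decimal check:
  0101111011011010 = 16384 + 4096 + 2048 + 1024 + 512 + 128 + 64 + 16 + 8 + 2 = 24282
  0101011000101011 = 16384 + 4096 + 1024 + 512 + 32 + 8 + 2 + 1 = 22059
  24282 + 22059 = 46341, and 01011010100000101 = 32768 + 8192 + 4096 + 1024 + 256 + 4 + 1 = 46341 ✓



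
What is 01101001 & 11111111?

AND: 1 only when both bits are 1
  01101001
& 11111111
----------
  01101001
Decimal: 105 & 255 = 105



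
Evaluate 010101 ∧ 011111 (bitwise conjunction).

AND: 1 only when both bits are 1
  010101
& 011111
--------
  010101
Decimal: 21 & 31 = 21



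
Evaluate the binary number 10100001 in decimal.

Sum of powers of 2 for each 1-bit:
2^0 + 2^5 + 2^7
= 1 + 32 + 128
= 161



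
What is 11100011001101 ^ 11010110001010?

XOR: 1 when bits differ
  11100011001101
^ 11010110001010
----------------
  00110101000111
Decimal: 14541 ^ 13706 = 3399



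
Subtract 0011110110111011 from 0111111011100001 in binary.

Method 1 - Direct subtraction (column by column from the right: bit − bit − borrow-in; if negative, add 2 and borrow 1 from the next column):
borrow: 0000001001111100
        0111111011100001
-       0011110110111011
------------------------
        0100000100100110

Method 2 - Add two's complement:
Two's complement of 0011110110111011: invert → 1100001001000100, add 1 → 1100001001000101
  0111111011100001
+ 1100001001000101
------------------
 10100000100100110  (end carry out of the top bit = 1)
Discarding the end carry: 0100000100100110
Decimal check:
  0111111011100001 = 16384 + 8192 + 4096 + 2048 + 1024 + 512 + 128 + 64 + 32 + 1 = 32481
  0011110110111011 = 8192 + 4096 + 2048 + 1024 + 256 + 128 + 32 + 16 + 8 + 2 + 1 = 15803
  32481 - 15803 = 16678, and 0100000100100110 = 16384 + 256 + 32 + 4 + 2 = 16678 ✓



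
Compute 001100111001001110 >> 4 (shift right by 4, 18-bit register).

Original: 001100111001001110 (decimal 52814)
Shift right by 4 positions
Drop the 4 low bits; fill with zeros on the left
Result: 000000110011100100 (decimal 3300)
Equivalent: 52814 >> 4 = 52814 ÷ 2^4 = 3300



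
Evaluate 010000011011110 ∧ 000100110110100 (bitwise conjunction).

AND: 1 only when both bits are 1
  010000011011110
& 000100110110100
-----------------
  000000010010100
Decimal: 8414 & 2484 = 148



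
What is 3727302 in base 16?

Using repeated division by 16 (digits 10–15 are A–F):
3727302 ÷ 16 = 232956 remainder 6
232956 ÷ 16 = 14559 remainder 12 (C)
14559 ÷ 16 = 909 remainder 15 (F)
909 ÷ 16 = 56 remainder 13 (D)
56 ÷ 16 = 3 remainder 8
3 ÷ 16 = 0 remainder 3
Reading remainders bottom to top: 38DFC6



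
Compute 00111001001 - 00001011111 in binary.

Method 1 - Direct subtraction (column by column from the right: bit − bit − borrow-in; if negative, add 2 and borrow 1 from the next column):
borrow: 00011111100
        00111001001
-       00001011111
-------------------
        00101101010

Method 2 - Add two's complement:
Two's complement of 00001011111: invert → 11110100000, add 1 → 11110100001
  00111001001
+ 11110100001
-------------
 100101101010  (end carry out of the top bit = 1)
Discarding the end carry: 00101101010
Decimal check:
  00111001001 = 256 + 128 + 64 + 8 + 1 = 457
  00001011111 = 64 + 16 + 8 + 4 + 2 + 1 = 95
  457 - 95 = 362, and 00101101010 = 256 + 64 + 32 + 8 + 2 = 362 ✓



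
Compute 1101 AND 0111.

AND: 1 only when both bits are 1
  1101
& 0111
------
  0101
Decimal: 13 & 7 = 5



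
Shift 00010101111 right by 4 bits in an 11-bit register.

Original: 00010101111 (decimal 175)
Shift right by 4 positions
Drop the 4 low bits; fill with zeros on the left
Result: 00000001010 (decimal 10)
Equivalent: 175 >> 4 = 175 ÷ 2^4 = 10



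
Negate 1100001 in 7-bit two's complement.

Original (sign bit 1, negative): 1100001
Step 1 - Invert all bits: 0011110
Step 2 - Add 1: 0011111
Verification: 1100001 + 0011111 = 10000000; discarding the end carry (carry out of the top bit) leaves the 7-bit value 0000000, as required for x + (-x)



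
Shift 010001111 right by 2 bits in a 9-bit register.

Original: 010001111 (decimal 143)
Shift right by 2 positions
Drop the 2 low bits; fill with zeros on the left
Result: 000100011 (decimal 35)
Equivalent: 143 >> 2 = 143 ÷ 2^2 = 35



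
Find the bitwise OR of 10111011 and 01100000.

OR: 1 when either bit is 1
  10111011
| 01100000
----------
  11111011
Decimal: 187 | 96 = 251



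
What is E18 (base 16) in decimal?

Expand by place value (powers of 16):
Digit values: E = 14
E18 = 14 × 16^2 + 1 × 16^1 + 8 × 16^0
= 14 × 256 + 1 × 16 + 8 × 1
= 3584 + 16 + 8
= 3608



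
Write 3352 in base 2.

Using repeated division by 2:
3352 ÷ 2 = 1676 remainder 0
1676 ÷ 2 = 838 remainder 0
838 ÷ 2 = 419 remainder 0
419 ÷ 2 = 209 remainder 1
209 ÷ 2 = 104 remainder 1
104 ÷ 2 = 52 remainder 0
52 ÷ 2 = 26 remainder 0
26 ÷ 2 = 13 remainder 0
13 ÷ 2 = 6 remainder 1
6 ÷ 2 = 3 remainder 0
3 ÷ 2 = 1 remainder 1
1 ÷ 2 = 0 remainder 1
Reading remainders bottom to top: 110100011000



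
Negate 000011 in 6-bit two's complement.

Original: 000011
Step 1 - Invert all bits: 111100
Step 2 - Add 1: 111101
Verification: 000011 + 111101 = 1000000; discarding the end carry (carry out of the top bit) leaves the 6-bit value 000000, as required for x + (-x)



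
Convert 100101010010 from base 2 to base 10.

Sum of powers of 2 for each 1-bit:
2^1 + 2^4 + 2^6 + 2^8 + 2^11
= 2 + 16 + 64 + 256 + 2048
= 2386



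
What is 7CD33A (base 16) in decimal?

Expand by place value (powers of 16):
Digit values: C = 12, D = 13, A = 10
7CD33A = 7 × 16^5 + 12 × 16^4 + 13 × 16^3 + 3 × 16^2 + 3 × 16^1 + 10 × 16^0
= 7 × 1048576 + 12 × 65536 + 13 × 4096 + 3 × 256 + 3 × 16 + 10 × 1
= 7340032 + 786432 + 53248 + 768 + 48 + 10
= 8180538



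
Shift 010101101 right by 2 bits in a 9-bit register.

Original: 010101101 (decimal 173)
Shift right by 2 positions
Drop the 2 low bits; fill with zeros on the left
Result: 000101011 (decimal 43)
Equivalent: 173 >> 2 = 173 ÷ 2^2 = 43



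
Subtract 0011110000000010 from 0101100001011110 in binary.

Method 1 - Direct subtraction (column by column from the right: bit − bit − borrow-in; if negative, add 2 and borrow 1 from the next column):
borrow: 0111100000000000
        0101100001011110
-       0011110000000010
------------------------
        0001110001011100

Method 2 - Add two's complement:
Two's complement of 0011110000000010: invert → 1100001111111101, add 1 → 1100001111111110
  0101100001011110
+ 1100001111111110
------------------
 10001110001011100  (end carry out of the top bit = 1)
Discarding the end carry: 0001110001011100
Decimal check:
  0101100001011110 = 16384 + 4096 + 2048 + 64 + 16 + 8 + 4 + 2 = 22622
  0011110000000010 = 8192 + 4096 + 2048 + 1024 + 2 = 15362
  22622 - 15362 = 7260, and 0001110001011100 = 4096 + 2048 + 1024 + 64 + 16 + 8 + 4 = 7260 ✓



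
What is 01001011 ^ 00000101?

XOR: 1 when bits differ
  01001011
^ 00000101
----------
  01001110
Decimal: 75 ^ 5 = 78



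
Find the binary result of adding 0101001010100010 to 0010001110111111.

Add column by column from the right: bit + bit + carry-in; write the sum mod 2, carry 1 when the sum is 2 or 3.
carry:  0000011101111100
        0101001010100010
+       0010001110111111
------------------------
       00111011001100001
(the carry out of the leftmost column, 0, becomes the leading bit)
Decimal check:
  0101001010100010 = 16384 + 4096 + 512 + 128 + 32 + 2 = 21154
  0010001110111111 = 8192 + 512 + 256 + 128 + 32 + 16 + 8 + 4 + 2 + 1 = 9151
  21154 + 9151 = 30305, and 00111011001100001 = 16384 + 8192 + 4096 + 1024 + 512 + 64 + 32 + 1 = 30305 ✓



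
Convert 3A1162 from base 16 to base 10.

Expand by place value (powers of 16):
Digit values: A = 10
3A1162 = 3 × 16^5 + 10 × 16^4 + 1 × 16^3 + 1 × 16^2 + 6 × 16^1 + 2 × 16^0
= 3 × 1048576 + 10 × 65536 + 1 × 4096 + 1 × 256 + 6 × 16 + 2 × 1
= 3145728 + 655360 + 4096 + 256 + 96 + 2
= 3805538



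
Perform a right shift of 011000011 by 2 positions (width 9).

Original: 011000011 (decimal 195)
Shift right by 2 positions
Drop the 2 low bits; fill with zeros on the left
Result: 000110000 (decimal 48)
Equivalent: 195 >> 2 = 195 ÷ 2^2 = 48



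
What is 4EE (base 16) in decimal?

Expand by place value (powers of 16):
Digit values: E = 14
4EE = 4 × 16^2 + 14 × 16^1 + 14 × 16^0
= 4 × 256 + 14 × 16 + 14 × 1
= 1024 + 224 + 14
= 1262



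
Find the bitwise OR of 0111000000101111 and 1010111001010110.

OR: 1 when either bit is 1
  0111000000101111
| 1010111001010110
------------------
  1111111001111111
Decimal: 28719 | 44630 = 65151



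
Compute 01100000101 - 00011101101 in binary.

Method 1 - Direct subtraction (column by column from the right: bit − bit − borrow-in; if negative, add 2 and borrow 1 from the next column):
borrow: 00111110000
        01100000101
-       00011101101
-------------------
        01000011000

Method 2 - Add two's complement:
Two's complement of 00011101101: invert → 11100010010, add 1 → 11100010011
  01100000101
+ 11100010011
-------------
 101000011000  (end carry out of the top bit = 1)
Discarding the end carry: 01000011000
Decimal check:
  01100000101 = 512 + 256 + 4 + 1 = 773
  00011101101 = 128 + 64 + 32 + 8 + 4 + 1 = 237
  773 - 237 = 536, and 01000011000 = 512 + 16 + 8 = 536 ✓



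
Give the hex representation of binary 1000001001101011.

Group into 4-bit nibbles from right:
  1000 = 8
  0010 = 2
  0110 = 6
  1011 = B
Result: 826B



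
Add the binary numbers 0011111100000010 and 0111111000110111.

Add column by column from the right: bit + bit + carry-in; write the sum mod 2, carry 1 when the sum is 2 or 3.
carry:  1111110000001100
        0011111100000010
+       0111111000110111
------------------------
       01011110100111001
(the carry out of the leftmost column, 0, becomes the leading bit)
Decimal check:
  0011111100000010 = 8192 + 4096 + 2048 + 1024 + 512 + 256 + 2 = 16130
  0111111000110111 = 16384 + 8192 + 4096 + 2048 + 1024 + 512 + 32 + 16 + 4 + 2 + 1 = 32311
  16130 + 32311 = 48441, and 01011110100111001 = 32768 + 8192 + 4096 + 2048 + 1024 + 256 + 32 + 16 + 8 + 1 = 48441 ✓



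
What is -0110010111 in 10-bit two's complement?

Original: 0110010111
Step 1 - Invert all bits: 1001101000
Step 2 - Add 1: 1001101001
Verification: 0110010111 + 1001101001 = 10000000000; discarding the end carry (carry out of the top bit) leaves the 10-bit value 0000000000, as required for x + (-x)



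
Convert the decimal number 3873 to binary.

Using repeated division by 2:
3873 ÷ 2 = 1936 remainder 1
1936 ÷ 2 = 968 remainder 0
968 ÷ 2 = 484 remainder 0
484 ÷ 2 = 242 remainder 0
242 ÷ 2 = 121 remainder 0
121 ÷ 2 = 60 remainder 1
60 ÷ 2 = 30 remainder 0
30 ÷ 2 = 15 remainder 0
15 ÷ 2 = 7 remainder 1
7 ÷ 2 = 3 remainder 1
3 ÷ 2 = 1 remainder 1
1 ÷ 2 = 0 remainder 1
Reading remainders bottom to top: 111100100001



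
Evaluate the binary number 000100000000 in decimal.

Sum of powers of 2 for each 1-bit:
2^8
= 256
= 256



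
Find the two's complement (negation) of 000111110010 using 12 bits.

Original: 000111110010
Step 1 - Invert all bits: 111000001101
Step 2 - Add 1: 111000001110
Verification: 000111110010 + 111000001110 = 1000000000000; discarding the end carry (carry out of the top bit) leaves the 12-bit value 000000000000, as required for x + (-x)



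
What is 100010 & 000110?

AND: 1 only when both bits are 1
  100010
& 000110
--------
  000010
Decimal: 34 & 6 = 2



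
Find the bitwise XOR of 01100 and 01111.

XOR: 1 when bits differ
  01100
^ 01111
-------
  00011
Decimal: 12 ^ 15 = 3



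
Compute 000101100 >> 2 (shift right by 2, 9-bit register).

Original: 000101100 (decimal 44)
Shift right by 2 positions
Drop the 2 low bits; fill with zeros on the left
Result: 000001011 (decimal 11)
Equivalent: 44 >> 2 = 44 ÷ 2^2 = 11



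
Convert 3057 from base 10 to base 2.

Using repeated division by 2:
3057 ÷ 2 = 1528 remainder 1
1528 ÷ 2 = 764 remainder 0
764 ÷ 2 = 382 remainder 0
382 ÷ 2 = 191 remainder 0
191 ÷ 2 = 95 remainder 1
95 ÷ 2 = 47 remainder 1
47 ÷ 2 = 23 remainder 1
23 ÷ 2 = 11 remainder 1
11 ÷ 2 = 5 remainder 1
5 ÷ 2 = 2 remainder 1
2 ÷ 2 = 1 remainder 0
1 ÷ 2 = 0 remainder 1
Reading remainders bottom to top: 101111110001



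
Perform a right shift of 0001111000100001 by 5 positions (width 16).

Original: 0001111000100001 (decimal 7713)
Shift right by 5 positions
Drop the 5 low bits; fill with zeros on the left
Result: 0000000011110001 (decimal 241)
Equivalent: 7713 >> 5 = 7713 ÷ 2^5 = 241



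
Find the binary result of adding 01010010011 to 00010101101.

Add column by column from the right: bit + bit + carry-in; write the sum mod 2, carry 1 when the sum is 2 or 3.
carry:  00101111110
        01010010011
+       00010101101
-------------------
       001101000000
(the carry out of the leftmost column, 0, becomes the leading bit)
Decimal check:
  01010010011 = 512 + 128 + 16 + 2 + 1 = 659
  00010101101 = 128 + 32 + 8 + 4 + 1 = 173
  659 + 173 = 832, and 001101000000 = 512 + 256 + 64 = 832 ✓



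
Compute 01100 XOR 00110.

XOR: 1 when bits differ
  01100
^ 00110
-------
  01010
Decimal: 12 ^ 6 = 10



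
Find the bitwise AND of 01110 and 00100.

AND: 1 only when both bits are 1
  01110
& 00100
-------
  00100
Decimal: 14 & 4 = 4



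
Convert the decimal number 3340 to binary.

Using repeated division by 2:
3340 ÷ 2 = 1670 remainder 0
1670 ÷ 2 = 835 remainder 0
835 ÷ 2 = 417 remainder 1
417 ÷ 2 = 208 remainder 1
208 ÷ 2 = 104 remainder 0
104 ÷ 2 = 52 remainder 0
52 ÷ 2 = 26 remainder 0
26 ÷ 2 = 13 remainder 0
13 ÷ 2 = 6 remainder 1
6 ÷ 2 = 3 remainder 0
3 ÷ 2 = 1 remainder 1
1 ÷ 2 = 0 remainder 1
Reading remainders bottom to top: 110100001100



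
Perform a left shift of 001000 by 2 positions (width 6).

Original: 001000 (decimal 8)
Shift left by 2 positions
Append 2 zeros on the right
Result: 100000 (decimal 32)
Equivalent: 8 << 2 = 8 × 2^2 = 32



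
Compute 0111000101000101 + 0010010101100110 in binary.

Add column by column from the right: bit + bit + carry-in; write the sum mod 2, carry 1 when the sum is 2 or 3.
carry:  1100001010001000
        0111000101000101
+       0010010101100110
------------------------
       01001011010101011
(the carry out of the leftmost column, 0, becomes the leading bit)
Decimal check:
  0111000101000101 = 16384 + 8192 + 4096 + 256 + 64 + 4 + 1 = 28997
  0010010101100110 = 8192 + 1024 + 256 + 64 + 32 + 4 + 2 = 9574
  28997 + 9574 = 38571, and 01001011010101011 = 32768 + 4096 + 1024 + 512 + 128 + 32 + 8 + 2 + 1 = 38571 ✓



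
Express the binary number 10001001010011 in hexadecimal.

Group into 4-bit nibbles from right:
  0010 = 2
  0010 = 2
  0101 = 5
  0011 = 3
Result: 2253



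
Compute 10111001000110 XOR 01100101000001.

XOR: 1 when bits differ
  10111001000110
^ 01100101000001
----------------
  11011100000111
Decimal: 11846 ^ 6465 = 14087



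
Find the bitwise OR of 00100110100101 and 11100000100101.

OR: 1 when either bit is 1
  00100110100101
| 11100000100101
----------------
  11100110100101
Decimal: 2469 | 14373 = 14757



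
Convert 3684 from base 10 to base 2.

Using repeated division by 2:
3684 ÷ 2 = 1842 remainder 0
1842 ÷ 2 = 921 remainder 0
921 ÷ 2 = 460 remainder 1
460 ÷ 2 = 230 remainder 0
230 ÷ 2 = 115 remainder 0
115 ÷ 2 = 57 remainder 1
57 ÷ 2 = 28 remainder 1
28 ÷ 2 = 14 remainder 0
14 ÷ 2 = 7 remainder 0
7 ÷ 2 = 3 remainder 1
3 ÷ 2 = 1 remainder 1
1 ÷ 2 = 0 remainder 1
Reading remainders bottom to top: 111001100100



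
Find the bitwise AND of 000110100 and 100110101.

AND: 1 only when both bits are 1
  000110100
& 100110101
-----------
  000110100
Decimal: 52 & 309 = 52



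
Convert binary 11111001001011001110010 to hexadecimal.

Group into 4-bit nibbles from right:
  0111 = 7
  1100 = C
  1001 = 9
  0110 = 6
  0111 = 7
  0010 = 2
Result: 7C9672



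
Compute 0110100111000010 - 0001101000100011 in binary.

Method 1 - Direct subtraction (column by column from the right: bit − bit − borrow-in; if negative, add 2 and borrow 1 from the next column):
borrow: 0011110001111110
        0110100111000010
-       0001101000100011
------------------------
        0100111110011111

Method 2 - Add two's complement:
Two's complement of 0001101000100011: invert → 1110010111011100, add 1 → 1110010111011101
  0110100111000010
+ 1110010111011101
------------------
 10100111110011111  (end carry out of the top bit = 1)
Discarding the end carry: 0100111110011111
Decimal check:
  0110100111000010 = 16384 + 8192 + 2048 + 256 + 128 + 64 + 2 = 27074
  0001101000100011 = 4096 + 2048 + 512 + 32 + 2 + 1 = 6691
  27074 - 6691 = 20383, and 0100111110011111 = 16384 + 2048 + 1024 + 512 + 256 + 128 + 16 + 8 + 4 + 2 + 1 = 20383 ✓



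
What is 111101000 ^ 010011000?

XOR: 1 when bits differ
  111101000
^ 010011000
-----------
  101110000
Decimal: 488 ^ 152 = 368



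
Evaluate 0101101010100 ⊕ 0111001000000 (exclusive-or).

XOR: 1 when bits differ
  0101101010100
^ 0111001000000
---------------
  0010100010100
Decimal: 2900 ^ 3648 = 1300



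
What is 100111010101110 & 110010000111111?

AND: 1 only when both bits are 1
  100111010101110
& 110010000111111
-----------------
  100010000101110
Decimal: 20142 & 25663 = 17454



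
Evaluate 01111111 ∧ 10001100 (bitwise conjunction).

AND: 1 only when both bits are 1
  01111111
& 10001100
----------
  00001100
Decimal: 127 & 140 = 12



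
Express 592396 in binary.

Using repeated division by 2:
592396 ÷ 2 = 296198 remainder 0
296198 ÷ 2 = 148099 remainder 0
148099 ÷ 2 = 74049 remainder 1
74049 ÷ 2 = 37024 remainder 1
37024 ÷ 2 = 18512 remainder 0
18512 ÷ 2 = 9256 remainder 0
9256 ÷ 2 = 4628 remainder 0
4628 ÷ 2 = 2314 remainder 0
2314 ÷ 2 = 1157 remainder 0
1157 ÷ 2 = 578 remainder 1
578 ÷ 2 = 289 remainder 0
289 ÷ 2 = 144 remainder 1
144 ÷ 2 = 72 remainder 0
72 ÷ 2 = 36 remainder 0
36 ÷ 2 = 18 remainder 0
18 ÷ 2 = 9 remainder 0
9 ÷ 2 = 4 remainder 1
4 ÷ 2 = 2 remainder 0
2 ÷ 2 = 1 remainder 0
1 ÷ 2 = 0 remainder 1
Reading remainders bottom to top: 10010000101000001100



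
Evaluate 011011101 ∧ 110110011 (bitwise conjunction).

AND: 1 only when both bits are 1
  011011101
& 110110011
-----------
  010010001
Decimal: 221 & 435 = 145



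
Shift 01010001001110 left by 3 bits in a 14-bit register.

Original: 01010001001110 (decimal 5198)
Shift left by 3 positions
Append 3 zeros on the right and drop the 3 high bits that overflow the 14-bit width
Result: 10001001110000 (decimal 8816)
Equivalent: 5198 << 3 = 5198 × 2^3 = 41584, truncated to 14 bits = 8816



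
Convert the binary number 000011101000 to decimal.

Sum of powers of 2 for each 1-bit:
2^3 + 2^5 + 2^6 + 2^7
= 8 + 32 + 64 + 128
= 232



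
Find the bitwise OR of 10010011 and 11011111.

OR: 1 when either bit is 1
  10010011
| 11011111
----------
  11011111
Decimal: 147 | 223 = 223



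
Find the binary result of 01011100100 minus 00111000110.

Method 1 - Direct subtraction (column by column from the right: bit − bit − borrow-in; if negative, add 2 and borrow 1 from the next column):
borrow: 01000111100
        01011100100
-       00111000110
-------------------
        00100011110

Method 2 - Add two's complement:
Two's complement of 00111000110: invert → 11000111001, add 1 → 11000111010
  01011100100
+ 11000111010
-------------
 100100011110  (end carry out of the top bit = 1)
Discarding the end carry: 00100011110
Decimal check:
  01011100100 = 512 + 128 + 64 + 32 + 4 = 740
  00111000110 = 256 + 128 + 64 + 4 + 2 = 454
  740 - 454 = 286, and 00100011110 = 256 + 16 + 8 + 4 + 2 = 286 ✓



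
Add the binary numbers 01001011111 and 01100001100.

Add column by column from the right: bit + bit + carry-in; write the sum mod 2, carry 1 when the sum is 2 or 3.
carry:  10000111000
        01001011111
+       01100001100
-------------------
       010101101011
(the carry out of the leftmost column, 0, becomes the leading bit)
Decimal check:
  01001011111 = 512 + 64 + 16 + 8 + 4 + 2 + 1 = 607
  01100001100 = 512 + 256 + 8 + 4 = 780
  607 + 780 = 1387, and 010101101011 = 1024 + 256 + 64 + 32 + 8 + 2 + 1 = 1387 ✓



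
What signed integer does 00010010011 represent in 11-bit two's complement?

Binary: 00010010011
Sign bit: 0 (non-negative)
Read directly as an unsigned value:
00010010011 = 128 + 16 + 2 + 1 = 147
Value: 147



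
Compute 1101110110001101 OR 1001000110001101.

OR: 1 when either bit is 1
  1101110110001101
| 1001000110001101
------------------
  1101110110001101
Decimal: 56717 | 37261 = 56717



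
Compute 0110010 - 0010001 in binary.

Method 1 - Direct subtraction (column by column from the right: bit − bit − borrow-in; if negative, add 2 and borrow 1 from the next column):
borrow: 0000010
        0110010
-       0010001
---------------
        0100001

Method 2 - Add two's complement:
Two's complement of 0010001: invert → 1101110, add 1 → 1101111
  0110010
+ 1101111
---------
 10100001  (end carry out of the top bit = 1)
Discarding the end carry: 0100001
Decimal check:
  0110010 = 32 + 16 + 2 = 50
  0010001 = 16 + 1 = 17
  50 - 17 = 33, and 0100001 = 32 + 1 = 33 ✓

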